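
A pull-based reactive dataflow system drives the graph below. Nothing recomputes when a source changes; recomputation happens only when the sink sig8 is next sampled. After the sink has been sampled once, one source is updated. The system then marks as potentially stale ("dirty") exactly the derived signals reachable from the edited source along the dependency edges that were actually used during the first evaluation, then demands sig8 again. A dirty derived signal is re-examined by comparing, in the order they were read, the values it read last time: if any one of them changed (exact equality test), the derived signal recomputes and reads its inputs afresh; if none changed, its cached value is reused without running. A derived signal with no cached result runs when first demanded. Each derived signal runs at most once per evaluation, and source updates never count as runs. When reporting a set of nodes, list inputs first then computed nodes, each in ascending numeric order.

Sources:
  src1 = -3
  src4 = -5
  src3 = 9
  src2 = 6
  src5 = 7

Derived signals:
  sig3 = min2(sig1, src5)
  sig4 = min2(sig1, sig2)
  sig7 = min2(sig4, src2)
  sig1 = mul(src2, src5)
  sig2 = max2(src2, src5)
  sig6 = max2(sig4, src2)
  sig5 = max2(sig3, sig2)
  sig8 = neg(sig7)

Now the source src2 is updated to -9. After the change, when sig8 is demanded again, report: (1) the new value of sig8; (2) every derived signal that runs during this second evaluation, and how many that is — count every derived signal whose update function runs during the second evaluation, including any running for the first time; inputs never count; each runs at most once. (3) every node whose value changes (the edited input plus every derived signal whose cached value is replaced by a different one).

New value of sig8: 63.
Derived signals that run: sig1, sig2, sig4, sig7, sig8 — 5 in total.
Values that change: src2, sig1, sig4, sig7, sig8.

First evaluation (everything demanded from the output):
  sig1 = mul(6, 7) = 42
  sig2 = max2(6, 7) = 7
  sig4 = min2(42, 7) = 7
  sig7 = min2(7, 6) = 6
  sig8 = neg(6) = -6

Propagation after the edit:
  sig1: runs — src2 6->-9; result -63.
  sig2: runs — src2 6->-9; result 7 (same value as before).
  sig4: runs — sig1 42->-63; result -63.
  sig7: runs — sig4 7->-63; src2 6->-9; result -63.
  sig8: runs — sig7 6->-63; result 63.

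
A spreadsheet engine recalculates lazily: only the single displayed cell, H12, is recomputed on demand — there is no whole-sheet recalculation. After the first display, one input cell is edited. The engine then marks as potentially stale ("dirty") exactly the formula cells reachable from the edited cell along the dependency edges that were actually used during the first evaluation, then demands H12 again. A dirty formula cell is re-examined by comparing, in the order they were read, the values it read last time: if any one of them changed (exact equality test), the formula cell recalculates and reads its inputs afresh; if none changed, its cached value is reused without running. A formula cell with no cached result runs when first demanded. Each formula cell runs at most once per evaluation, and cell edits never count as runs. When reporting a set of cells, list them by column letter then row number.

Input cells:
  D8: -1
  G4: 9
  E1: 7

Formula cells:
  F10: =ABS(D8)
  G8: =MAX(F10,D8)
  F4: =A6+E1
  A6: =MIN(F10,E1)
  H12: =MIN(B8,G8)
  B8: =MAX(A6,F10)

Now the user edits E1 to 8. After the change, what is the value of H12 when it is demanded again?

First evaluation (everything demanded from the output):
  F10 = ABS(-1) = 1
  A6 = MIN(1, 7) = 1
  B8 = MAX(1, 1) = 1
  G8 = MAX(1, -1) = 1
  H12 = MIN(1, 1) = 1

Propagation after the edit:
  A6: runs — E1 7->8; result 1 (same value as before).
  B8: checked — values it read are unchanged (A6 unchanged, F10 unchanged); reused cached 1 without running.
  H12: checked — values it read are unchanged (B8 unchanged, G8 unchanged); reused cached 1 without running.

Key observation: the change is absorbed at A6 — it re-runs but produces the same value, and the output's value is unchanged.

New value of H12: 1.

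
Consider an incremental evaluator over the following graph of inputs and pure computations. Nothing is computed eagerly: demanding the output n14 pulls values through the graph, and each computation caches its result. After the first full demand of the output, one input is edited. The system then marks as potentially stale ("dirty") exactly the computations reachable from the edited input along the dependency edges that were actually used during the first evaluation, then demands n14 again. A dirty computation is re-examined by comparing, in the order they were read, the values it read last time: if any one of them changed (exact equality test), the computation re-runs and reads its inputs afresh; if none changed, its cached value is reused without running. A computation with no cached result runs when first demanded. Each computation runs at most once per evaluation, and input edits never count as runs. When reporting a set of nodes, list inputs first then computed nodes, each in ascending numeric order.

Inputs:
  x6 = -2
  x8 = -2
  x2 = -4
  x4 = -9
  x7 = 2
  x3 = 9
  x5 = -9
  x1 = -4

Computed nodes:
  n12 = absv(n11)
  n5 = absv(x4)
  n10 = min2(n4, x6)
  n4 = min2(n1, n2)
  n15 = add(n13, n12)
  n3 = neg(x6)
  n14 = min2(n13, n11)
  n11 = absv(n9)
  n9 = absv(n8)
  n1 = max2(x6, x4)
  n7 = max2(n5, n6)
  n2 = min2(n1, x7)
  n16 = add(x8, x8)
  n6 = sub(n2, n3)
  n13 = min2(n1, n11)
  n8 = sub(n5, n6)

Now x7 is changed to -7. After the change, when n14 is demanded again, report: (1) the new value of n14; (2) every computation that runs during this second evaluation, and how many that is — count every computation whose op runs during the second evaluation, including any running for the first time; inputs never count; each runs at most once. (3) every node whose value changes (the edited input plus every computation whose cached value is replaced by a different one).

n14 now evaluates to -2.
Run set: n2, n6, n8, n9, n11, n13, n14 (7 run).
Changed values: x7, n2, n6, n8, n9, n11.

Initial pass — values computed on the first demand:
  n1 = max2(-2, -9) = -2
  n2 = min2(-2, 2) = -2
  n3 = neg(-2) = 2
  n5 = absv(-9) = 9
  n6 = sub(-2, 2) = -4
  n8 = sub(9, -4) = 13
  n9 = absv(13) = 13
  n11 = absv(13) = 13
  n13 = min2(-2, 13) = -2
  n14 = min2(-2, 13) = -2

Second demand — change propagation:
  n2: re-runs because x7 2->-7; new result -7.
  n6: re-runs because n2 -2->-7; new result -9.
  n8: re-runs because n6 -4->-9; new result 18.
  n9: re-runs because n8 13->18; new result 18.
  n11: re-runs because n9 13->18; new result 18.
  n13: re-runs because n11 13->18; new result -2 (unchanged).
  n14: re-runs because n11 13->18; new result -2 (unchanged).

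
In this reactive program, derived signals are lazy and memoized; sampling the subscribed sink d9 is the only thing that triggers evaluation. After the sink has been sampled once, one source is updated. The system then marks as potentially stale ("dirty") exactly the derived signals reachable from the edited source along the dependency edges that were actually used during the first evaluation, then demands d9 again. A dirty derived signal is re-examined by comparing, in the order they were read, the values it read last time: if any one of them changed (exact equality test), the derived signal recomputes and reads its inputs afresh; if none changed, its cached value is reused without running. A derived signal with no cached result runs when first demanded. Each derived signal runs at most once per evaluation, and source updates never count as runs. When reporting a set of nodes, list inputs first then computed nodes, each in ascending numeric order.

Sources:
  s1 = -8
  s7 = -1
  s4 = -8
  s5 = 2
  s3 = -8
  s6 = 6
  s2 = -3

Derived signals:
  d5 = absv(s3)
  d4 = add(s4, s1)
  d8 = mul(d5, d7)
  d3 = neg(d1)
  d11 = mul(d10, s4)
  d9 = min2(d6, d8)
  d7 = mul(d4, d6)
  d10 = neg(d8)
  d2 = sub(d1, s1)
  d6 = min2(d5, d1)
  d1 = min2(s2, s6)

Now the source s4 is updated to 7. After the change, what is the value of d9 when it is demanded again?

First demand of the output computes:
  d1 = min2(-3, 6) = -3
  d4 = add(-8, -8) = -16
  d5 = absv(-8) = 8
  d6 = min2(8, -3) = -3
  d7 = mul(-16, -3) = 48
  d8 = mul(8, 48) = 384
  d9 = min2(-3, 384) = -3

After the edit, cleaning proceeds:
  d4: a read changed (s4 -8->7) — executes, giving -1.
  d7: a read changed (d4 -16->-1) — executes, giving 3.
  d8: a read changed (d7 48->3) — executes, giving 24.
  d9: a read changed (d8 384->24) — executes, giving -3 — identical to its old value.

Demanding d9 again yields -3.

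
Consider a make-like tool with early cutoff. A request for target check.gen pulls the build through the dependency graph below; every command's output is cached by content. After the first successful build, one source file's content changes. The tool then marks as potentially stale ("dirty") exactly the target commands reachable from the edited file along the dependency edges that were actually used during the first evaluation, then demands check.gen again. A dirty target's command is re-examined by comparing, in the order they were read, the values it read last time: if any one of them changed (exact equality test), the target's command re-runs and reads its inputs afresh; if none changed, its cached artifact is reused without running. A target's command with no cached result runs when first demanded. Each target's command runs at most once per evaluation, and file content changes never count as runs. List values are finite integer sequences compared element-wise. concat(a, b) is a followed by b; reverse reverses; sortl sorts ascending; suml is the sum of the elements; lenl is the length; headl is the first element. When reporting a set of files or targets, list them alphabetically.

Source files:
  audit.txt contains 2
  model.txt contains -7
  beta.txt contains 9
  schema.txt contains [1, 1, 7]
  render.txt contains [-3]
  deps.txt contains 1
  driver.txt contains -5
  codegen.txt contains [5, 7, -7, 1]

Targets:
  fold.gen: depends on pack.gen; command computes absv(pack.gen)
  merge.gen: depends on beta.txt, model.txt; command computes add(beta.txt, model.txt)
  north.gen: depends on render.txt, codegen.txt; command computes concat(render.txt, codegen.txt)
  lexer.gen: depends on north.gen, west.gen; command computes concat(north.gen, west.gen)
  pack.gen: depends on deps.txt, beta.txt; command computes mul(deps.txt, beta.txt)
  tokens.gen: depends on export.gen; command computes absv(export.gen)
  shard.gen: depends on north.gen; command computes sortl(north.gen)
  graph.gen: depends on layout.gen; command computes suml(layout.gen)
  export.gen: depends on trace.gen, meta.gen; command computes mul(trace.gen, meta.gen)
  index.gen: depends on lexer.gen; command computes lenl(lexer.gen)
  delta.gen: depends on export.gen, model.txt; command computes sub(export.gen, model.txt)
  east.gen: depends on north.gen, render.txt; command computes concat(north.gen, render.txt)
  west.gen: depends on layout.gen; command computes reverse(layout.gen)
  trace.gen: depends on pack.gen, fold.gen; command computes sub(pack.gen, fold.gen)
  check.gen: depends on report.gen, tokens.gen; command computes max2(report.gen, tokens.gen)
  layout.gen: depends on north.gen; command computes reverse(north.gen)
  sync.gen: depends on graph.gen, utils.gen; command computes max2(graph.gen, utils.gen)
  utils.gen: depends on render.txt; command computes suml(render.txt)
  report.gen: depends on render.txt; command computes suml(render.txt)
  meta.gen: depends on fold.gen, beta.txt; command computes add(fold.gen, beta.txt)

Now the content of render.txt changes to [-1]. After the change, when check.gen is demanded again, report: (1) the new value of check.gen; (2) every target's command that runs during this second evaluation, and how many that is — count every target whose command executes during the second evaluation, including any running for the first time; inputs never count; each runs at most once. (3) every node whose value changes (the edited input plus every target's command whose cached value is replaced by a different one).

Demanding check.gen again yields 0.
2 target commands run: check.gen, report.gen.
The nodes whose values change: render.txt, report.gen.

First demand of the output computes:
  pack.gen = mul(1, 9) = 9
  fold.gen = absv(9) = 9
  meta.gen = add(9, 9) = 18
  report.gen = suml([-3]) = -3
  trace.gen = sub(9, 9) = 0
  export.gen = mul(0, 18) = 0
  tokens.gen = absv(0) = 0
  check.gen = max2(-3, 0) = 0

After the edit, cleaning proceeds:
  report.gen: a read changed (render.txt [-3]->[-1]) — executes, giving -1.
  check.gen: a read changed (report.gen -3->-1) — executes, giving 0 — identical to its old value.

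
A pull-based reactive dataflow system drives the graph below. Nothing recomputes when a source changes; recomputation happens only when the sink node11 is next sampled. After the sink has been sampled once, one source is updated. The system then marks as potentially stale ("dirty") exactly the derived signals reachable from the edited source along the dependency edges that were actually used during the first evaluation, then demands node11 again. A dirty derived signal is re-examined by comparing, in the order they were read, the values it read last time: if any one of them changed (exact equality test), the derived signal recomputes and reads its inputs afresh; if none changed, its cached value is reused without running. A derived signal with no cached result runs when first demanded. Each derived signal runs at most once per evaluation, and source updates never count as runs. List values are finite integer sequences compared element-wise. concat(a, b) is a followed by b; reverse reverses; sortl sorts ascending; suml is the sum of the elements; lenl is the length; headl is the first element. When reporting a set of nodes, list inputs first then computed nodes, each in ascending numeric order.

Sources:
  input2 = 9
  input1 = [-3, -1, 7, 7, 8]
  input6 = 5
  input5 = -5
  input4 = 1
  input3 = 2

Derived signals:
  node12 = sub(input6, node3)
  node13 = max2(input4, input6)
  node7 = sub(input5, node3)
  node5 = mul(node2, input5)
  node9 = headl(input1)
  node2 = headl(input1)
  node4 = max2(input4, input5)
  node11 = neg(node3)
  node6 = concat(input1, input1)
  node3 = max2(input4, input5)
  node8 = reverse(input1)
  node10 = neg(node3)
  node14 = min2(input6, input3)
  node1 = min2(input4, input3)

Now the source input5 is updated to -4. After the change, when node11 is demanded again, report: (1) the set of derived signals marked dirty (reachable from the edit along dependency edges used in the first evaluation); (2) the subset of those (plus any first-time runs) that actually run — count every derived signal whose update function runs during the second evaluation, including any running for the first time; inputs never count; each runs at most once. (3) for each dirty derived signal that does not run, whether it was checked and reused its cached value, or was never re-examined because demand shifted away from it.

First evaluation (everything demanded from the output):
  node3 = max2(1, -5) = 1
  node11 = neg(1) = -1

Propagation after the edit:
  node3: runs — input5 -5->-4; result 1 (same value as before).
  node11: checked — values it read are unchanged (node3 unchanged); reused cached -1 without running.

Key observation: the change is absorbed at node3 — it re-runs but produces the same value, and the output's value is unchanged.

Marked dirty: node3, node11.
Derived signals that run: node3 — 1 in total.
Checked but reused from cache: node11.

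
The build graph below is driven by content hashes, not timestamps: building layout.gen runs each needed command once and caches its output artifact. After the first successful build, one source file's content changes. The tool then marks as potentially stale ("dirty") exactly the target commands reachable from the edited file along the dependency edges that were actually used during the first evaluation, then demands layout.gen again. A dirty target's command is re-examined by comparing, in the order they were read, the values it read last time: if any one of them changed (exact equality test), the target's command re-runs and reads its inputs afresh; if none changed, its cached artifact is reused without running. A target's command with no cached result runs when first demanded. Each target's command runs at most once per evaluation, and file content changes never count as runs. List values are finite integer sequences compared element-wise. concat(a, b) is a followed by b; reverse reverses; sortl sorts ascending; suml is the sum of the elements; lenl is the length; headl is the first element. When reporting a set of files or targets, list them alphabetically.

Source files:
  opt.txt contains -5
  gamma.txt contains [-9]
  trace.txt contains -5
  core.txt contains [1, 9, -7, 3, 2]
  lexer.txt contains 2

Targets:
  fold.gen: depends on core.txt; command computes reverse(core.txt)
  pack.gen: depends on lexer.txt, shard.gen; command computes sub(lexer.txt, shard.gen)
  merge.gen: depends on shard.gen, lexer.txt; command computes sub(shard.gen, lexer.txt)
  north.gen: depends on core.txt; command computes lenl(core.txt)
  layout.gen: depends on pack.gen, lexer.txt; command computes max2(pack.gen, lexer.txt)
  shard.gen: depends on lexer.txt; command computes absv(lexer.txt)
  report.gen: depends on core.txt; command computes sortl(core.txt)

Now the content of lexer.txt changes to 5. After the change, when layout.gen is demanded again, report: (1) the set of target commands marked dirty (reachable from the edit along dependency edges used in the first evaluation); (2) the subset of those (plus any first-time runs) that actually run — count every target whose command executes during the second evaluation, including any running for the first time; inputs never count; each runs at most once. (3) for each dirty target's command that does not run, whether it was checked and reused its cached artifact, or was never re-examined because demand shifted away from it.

Dirty set: layout.gen, pack.gen, shard.gen.
Run set: layout.gen, pack.gen, shard.gen (3 run).
All dirty target commands ended up running.

Initial pass — values computed on the first demand:
  shard.gen = absv(2) = 2
  pack.gen = sub(2, 2) = 0
  layout.gen = max2(0, 2) = 2

Second demand — change propagation:
  shard.gen: re-runs because lexer.txt 2->5; new result 5.
  pack.gen: re-runs because lexer.txt 2->5; shard.gen 2->5; new result 0 (unchanged).
  layout.gen: re-runs because lexer.txt 2->5; new result 5.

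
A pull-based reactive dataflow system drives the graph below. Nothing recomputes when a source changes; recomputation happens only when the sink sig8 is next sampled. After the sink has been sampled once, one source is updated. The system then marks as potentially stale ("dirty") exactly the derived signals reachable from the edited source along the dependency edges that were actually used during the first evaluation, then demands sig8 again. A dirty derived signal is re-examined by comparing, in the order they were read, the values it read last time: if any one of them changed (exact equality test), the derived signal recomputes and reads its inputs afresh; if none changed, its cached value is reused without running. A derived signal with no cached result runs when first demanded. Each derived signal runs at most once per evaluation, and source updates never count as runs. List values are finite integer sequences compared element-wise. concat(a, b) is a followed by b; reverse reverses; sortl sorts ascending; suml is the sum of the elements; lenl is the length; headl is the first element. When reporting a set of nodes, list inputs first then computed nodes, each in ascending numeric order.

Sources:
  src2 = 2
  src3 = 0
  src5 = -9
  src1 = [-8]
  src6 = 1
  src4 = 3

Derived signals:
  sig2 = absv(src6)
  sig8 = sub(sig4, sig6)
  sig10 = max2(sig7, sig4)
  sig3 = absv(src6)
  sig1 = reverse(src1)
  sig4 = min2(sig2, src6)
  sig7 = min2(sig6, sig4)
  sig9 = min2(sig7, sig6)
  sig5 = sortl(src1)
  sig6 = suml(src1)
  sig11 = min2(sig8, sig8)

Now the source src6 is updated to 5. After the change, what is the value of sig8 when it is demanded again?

New value of sig8: 13.

First evaluation (everything demanded from the output):
  sig2 = absv(1) = 1
  sig4 = min2(1, 1) = 1
  sig6 = suml([-8]) = -8
  sig8 = sub(1, -8) = 9

Propagation after the edit:
  sig2: runs — src6 1->5; result 5.
  sig4: runs — sig2 1->5; src6 1->5; result 5.
  sig8: runs — sig4 1->5; result 13.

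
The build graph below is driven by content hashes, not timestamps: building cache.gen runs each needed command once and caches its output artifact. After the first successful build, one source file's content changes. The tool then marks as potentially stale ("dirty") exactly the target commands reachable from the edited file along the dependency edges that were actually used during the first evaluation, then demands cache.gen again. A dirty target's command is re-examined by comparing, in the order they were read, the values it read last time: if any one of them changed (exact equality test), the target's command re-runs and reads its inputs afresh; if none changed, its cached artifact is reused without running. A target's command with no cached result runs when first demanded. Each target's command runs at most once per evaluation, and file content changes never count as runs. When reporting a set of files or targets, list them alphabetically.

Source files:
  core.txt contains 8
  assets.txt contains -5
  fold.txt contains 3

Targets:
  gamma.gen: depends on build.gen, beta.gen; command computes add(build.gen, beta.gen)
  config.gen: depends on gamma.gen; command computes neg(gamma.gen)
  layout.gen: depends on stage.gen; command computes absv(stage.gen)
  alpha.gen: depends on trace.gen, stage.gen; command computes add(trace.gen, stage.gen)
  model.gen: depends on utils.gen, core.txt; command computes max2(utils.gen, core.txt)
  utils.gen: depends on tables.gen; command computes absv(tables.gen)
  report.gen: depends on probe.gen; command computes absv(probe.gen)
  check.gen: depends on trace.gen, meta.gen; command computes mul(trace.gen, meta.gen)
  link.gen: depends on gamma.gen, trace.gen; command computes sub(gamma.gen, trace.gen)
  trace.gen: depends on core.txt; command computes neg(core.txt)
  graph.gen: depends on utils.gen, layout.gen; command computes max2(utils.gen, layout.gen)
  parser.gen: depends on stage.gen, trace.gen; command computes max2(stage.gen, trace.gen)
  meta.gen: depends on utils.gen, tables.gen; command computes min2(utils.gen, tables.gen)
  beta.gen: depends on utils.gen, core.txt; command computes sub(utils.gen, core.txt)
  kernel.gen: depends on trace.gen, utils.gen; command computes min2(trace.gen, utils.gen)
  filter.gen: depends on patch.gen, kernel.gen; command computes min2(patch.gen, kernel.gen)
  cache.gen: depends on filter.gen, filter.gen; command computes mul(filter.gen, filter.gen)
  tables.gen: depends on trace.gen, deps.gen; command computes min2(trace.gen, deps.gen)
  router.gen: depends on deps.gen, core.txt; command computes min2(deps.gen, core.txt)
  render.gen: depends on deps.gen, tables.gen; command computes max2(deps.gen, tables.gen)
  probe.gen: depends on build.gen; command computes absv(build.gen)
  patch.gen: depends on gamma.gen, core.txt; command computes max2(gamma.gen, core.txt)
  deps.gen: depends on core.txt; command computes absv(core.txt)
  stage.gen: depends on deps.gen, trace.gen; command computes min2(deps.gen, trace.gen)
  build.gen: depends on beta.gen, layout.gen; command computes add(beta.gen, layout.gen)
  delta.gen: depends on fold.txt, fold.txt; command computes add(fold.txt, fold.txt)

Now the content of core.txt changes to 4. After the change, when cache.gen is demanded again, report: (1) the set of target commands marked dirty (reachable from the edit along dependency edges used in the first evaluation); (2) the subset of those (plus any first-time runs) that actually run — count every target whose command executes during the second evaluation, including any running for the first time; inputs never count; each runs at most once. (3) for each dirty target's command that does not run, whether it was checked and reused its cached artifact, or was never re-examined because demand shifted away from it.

Initial pass — values computed on the first demand:
  deps.gen = absv(8) = 8
  trace.gen = neg(8) = -8
  stage.gen = min2(8, -8) = -8
  layout.gen = absv(-8) = 8
  tables.gen = min2(-8, 8) = -8
  utils.gen = absv(-8) = 8
  beta.gen = sub(8, 8) = 0
  build.gen = add(0, 8) = 8
  gamma.gen = add(8, 0) = 8
  kernel.gen = min2(-8, 8) = -8
  patch.gen = max2(8, 8) = 8
  filter.gen = min2(8, -8) = -8
  cache.gen = mul(-8, -8) = 64

Second demand — change propagation:
  deps.gen: re-runs because core.txt 8->4; new result 4.
  trace.gen: re-runs because core.txt 8->4; new result -4.
  stage.gen: re-runs because deps.gen 8->4; trace.gen -8->-4; new result -4.
  layout.gen: re-runs because stage.gen -8->-4; new result 4.
  tables.gen: re-runs because trace.gen -8->-4; deps.gen 8->4; new result -4.
  utils.gen: re-runs because tables.gen -8->-4; new result 4.
  beta.gen: re-runs because utils.gen 8->4; core.txt 8->4; new result 0 (unchanged).
  build.gen: re-runs because layout.gen 8->4; new result 4.
  gamma.gen: re-runs because build.gen 8->4; new result 4.
  kernel.gen: re-runs because trace.gen -8->-4; utils.gen 8->4; new result -4.
  patch.gen: re-runs because gamma.gen 8->4; core.txt 8->4; new result 4.
  filter.gen: re-runs because patch.gen 8->4; kernel.gen -8->-4; new result -4.
  cache.gen: re-runs because filter.gen -8->-4; filter.gen -8->-4; new result 16.

Dirty set: beta.gen, build.gen, cache.gen, deps.gen, filter.gen, gamma.gen, kernel.gen, layout.gen, patch.gen, stage.gen, tables.gen, trace.gen, utils.gen.
Run set: beta.gen, build.gen, cache.gen, deps.gen, filter.gen, gamma.gen, kernel.gen, layout.gen, patch.gen, stage.gen, tables.gen, trace.gen, utils.gen (13 run).
All dirty target commands ended up running.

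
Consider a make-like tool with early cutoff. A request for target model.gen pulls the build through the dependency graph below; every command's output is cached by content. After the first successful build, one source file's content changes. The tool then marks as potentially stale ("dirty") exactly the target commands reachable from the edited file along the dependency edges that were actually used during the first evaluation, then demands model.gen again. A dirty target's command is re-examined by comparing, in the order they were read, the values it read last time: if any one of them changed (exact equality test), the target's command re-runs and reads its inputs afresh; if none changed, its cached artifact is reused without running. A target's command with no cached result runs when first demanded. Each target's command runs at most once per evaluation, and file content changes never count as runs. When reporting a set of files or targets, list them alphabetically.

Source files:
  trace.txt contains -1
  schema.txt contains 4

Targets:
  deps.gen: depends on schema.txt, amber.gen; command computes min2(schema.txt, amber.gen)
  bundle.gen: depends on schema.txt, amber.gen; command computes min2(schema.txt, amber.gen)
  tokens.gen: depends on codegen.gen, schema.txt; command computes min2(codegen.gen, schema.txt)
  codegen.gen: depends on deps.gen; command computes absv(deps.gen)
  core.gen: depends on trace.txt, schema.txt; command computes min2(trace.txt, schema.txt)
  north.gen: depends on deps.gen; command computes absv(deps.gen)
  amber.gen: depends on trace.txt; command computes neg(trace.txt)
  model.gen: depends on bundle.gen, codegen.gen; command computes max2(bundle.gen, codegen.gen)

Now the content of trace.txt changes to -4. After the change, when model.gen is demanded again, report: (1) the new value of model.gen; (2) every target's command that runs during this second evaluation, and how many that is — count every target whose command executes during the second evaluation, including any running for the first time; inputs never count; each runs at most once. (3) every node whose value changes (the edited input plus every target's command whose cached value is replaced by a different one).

Demanding model.gen again yields 4.
5 target commands run: amber.gen, bundle.gen, codegen.gen, deps.gen, model.gen.
The nodes whose values change: amber.gen, bundle.gen, codegen.gen, deps.gen, model.gen, trace.txt.

First demand of the output computes:
  amber.gen = neg(-1) = 1
  bundle.gen = min2(4, 1) = 1
  deps.gen = min2(4, 1) = 1
  codegen.gen = absv(1) = 1
  model.gen = max2(1, 1) = 1

After the edit, cleaning proceeds:
  amber.gen: a read changed (trace.txt -1->-4) — executes, giving 4.
  bundle.gen: a read changed (amber.gen 1->4) — executes, giving 4.
  deps.gen: a read changed (amber.gen 1->4) — executes, giving 4.
  codegen.gen: a read changed (deps.gen 1->4) — executes, giving 4.
  model.gen: a read changed (bundle.gen 1->4; codegen.gen 1->4) — executes, giving 4.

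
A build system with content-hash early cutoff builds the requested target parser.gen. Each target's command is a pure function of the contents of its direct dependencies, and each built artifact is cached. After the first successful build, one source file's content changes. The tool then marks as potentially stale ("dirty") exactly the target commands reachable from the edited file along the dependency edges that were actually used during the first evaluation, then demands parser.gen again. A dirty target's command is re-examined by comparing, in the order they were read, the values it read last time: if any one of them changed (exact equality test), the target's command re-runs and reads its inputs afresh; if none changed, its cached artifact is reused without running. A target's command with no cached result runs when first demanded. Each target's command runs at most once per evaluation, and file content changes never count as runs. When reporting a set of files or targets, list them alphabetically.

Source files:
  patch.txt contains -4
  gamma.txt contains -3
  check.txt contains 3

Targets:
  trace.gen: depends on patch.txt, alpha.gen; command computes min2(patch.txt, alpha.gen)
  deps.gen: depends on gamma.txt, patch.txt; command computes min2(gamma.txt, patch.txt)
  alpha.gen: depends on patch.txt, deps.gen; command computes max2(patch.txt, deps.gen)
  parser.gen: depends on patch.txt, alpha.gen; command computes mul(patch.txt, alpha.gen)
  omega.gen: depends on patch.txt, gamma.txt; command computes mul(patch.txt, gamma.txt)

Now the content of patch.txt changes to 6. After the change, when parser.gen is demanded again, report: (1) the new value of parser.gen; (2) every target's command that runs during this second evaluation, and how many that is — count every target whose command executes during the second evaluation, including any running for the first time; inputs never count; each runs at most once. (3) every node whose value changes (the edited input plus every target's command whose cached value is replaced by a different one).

First evaluation (everything demanded from the output):
  deps.gen = min2(-3, -4) = -4
  alpha.gen = max2(-4, -4) = -4
  parser.gen = mul(-4, -4) = 16

Propagation after the edit:
  deps.gen: runs — patch.txt -4->6; result -3.
  alpha.gen: runs — patch.txt -4->6; deps.gen -4->-3; result 6.
  parser.gen: runs — patch.txt -4->6; alpha.gen -4->6; result 36.

New value of parser.gen: 36.
Target commands that run: alpha.gen, deps.gen, parser.gen — 3 in total.
Values that change: alpha.gen, deps.gen, parser.gen, patch.txt.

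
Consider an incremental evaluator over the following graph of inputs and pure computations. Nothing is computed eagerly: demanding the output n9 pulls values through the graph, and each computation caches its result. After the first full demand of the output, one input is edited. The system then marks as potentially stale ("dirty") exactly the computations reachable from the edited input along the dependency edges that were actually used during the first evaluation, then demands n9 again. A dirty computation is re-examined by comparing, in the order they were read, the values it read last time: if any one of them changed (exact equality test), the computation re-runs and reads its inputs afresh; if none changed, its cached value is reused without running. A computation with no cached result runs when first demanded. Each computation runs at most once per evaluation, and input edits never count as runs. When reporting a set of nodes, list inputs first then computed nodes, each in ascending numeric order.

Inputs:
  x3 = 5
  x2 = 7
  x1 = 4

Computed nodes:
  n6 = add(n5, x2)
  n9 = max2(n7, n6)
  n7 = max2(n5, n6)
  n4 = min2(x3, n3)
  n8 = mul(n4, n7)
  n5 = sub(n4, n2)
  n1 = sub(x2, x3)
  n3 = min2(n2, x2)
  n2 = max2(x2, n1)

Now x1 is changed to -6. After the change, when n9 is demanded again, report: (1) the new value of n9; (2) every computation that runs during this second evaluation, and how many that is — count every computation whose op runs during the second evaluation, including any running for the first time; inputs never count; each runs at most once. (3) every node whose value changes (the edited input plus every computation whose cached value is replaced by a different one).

Initial pass — values computed on the first demand:
  n1 = sub(7, 5) = 2
  n2 = max2(7, 2) = 7
  n3 = min2(7, 7) = 7
  n4 = min2(5, 7) = 5
  n5 = sub(5, 7) = -2
  n6 = add(-2, 7) = 5
  n7 = max2(-2, 5) = 5
  n9 = max2(5, 5) = 5

Second demand — change propagation:
  no demanded computation ever read x1, so the edit dirties nothing and nothing runs.

The important point: nothing the output needs ever reads x1, so the edit is invisible to it.

n9 now evaluates to 5.
Run set: none (0 run).
Changed values: x1.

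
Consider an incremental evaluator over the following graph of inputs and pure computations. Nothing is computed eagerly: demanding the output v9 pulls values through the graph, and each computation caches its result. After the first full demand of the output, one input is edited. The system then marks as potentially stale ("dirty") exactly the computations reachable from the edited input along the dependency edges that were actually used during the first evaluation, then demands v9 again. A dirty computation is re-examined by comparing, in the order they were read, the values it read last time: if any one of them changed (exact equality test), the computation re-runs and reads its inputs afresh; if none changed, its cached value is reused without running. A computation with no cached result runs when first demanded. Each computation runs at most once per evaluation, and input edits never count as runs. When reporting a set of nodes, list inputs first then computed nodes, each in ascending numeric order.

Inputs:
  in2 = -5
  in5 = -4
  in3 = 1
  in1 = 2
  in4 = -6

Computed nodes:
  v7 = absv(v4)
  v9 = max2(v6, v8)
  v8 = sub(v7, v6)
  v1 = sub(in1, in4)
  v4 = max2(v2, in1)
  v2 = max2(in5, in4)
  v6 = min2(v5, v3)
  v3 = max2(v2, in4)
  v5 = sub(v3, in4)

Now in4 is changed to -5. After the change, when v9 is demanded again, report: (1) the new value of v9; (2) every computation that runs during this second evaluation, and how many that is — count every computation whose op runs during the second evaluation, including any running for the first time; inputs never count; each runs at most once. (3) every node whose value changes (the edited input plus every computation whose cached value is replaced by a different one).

Initial pass — values computed on the first demand:
  v2 = max2(-4, -6) = -4
  v3 = max2(-4, -6) = -4
  v4 = max2(-4, 2) = 2
  v5 = sub(-4, -6) = 2
  v6 = min2(2, -4) = -4
  v7 = absv(2) = 2
  v8 = sub(2, -4) = 6
  v9 = max2(-4, 6) = 6

Second demand — change propagation:
  v2: re-runs because in4 -6->-5; new result -4 (unchanged).
  v3: re-runs because in4 -6->-5; new result -4 (unchanged).
  v4: re-examined; everything it read last time is the same (v2 unchanged, in1 unchanged) — cache 2 kept, no run.
  v5: re-runs because in4 -6->-5; new result 1.
  v6: re-runs because v5 2->1; new result -4 (unchanged).
  v7: re-examined; everything it read last time is the same (v4 unchanged) — cache 2 kept, no run.
  v8: re-examined; everything it read last time is the same (v7 unchanged, v6 unchanged) — cache 6 kept, no run.
  v9: re-examined; everything it read last time is the same (v6 unchanged, v8 unchanged) — cache 6 kept, no run.

The important point: at v4 every value read last time is unchanged, so the dirty flag clears without a run.

v9 now evaluates to 6.
Run set: v2, v3, v5, v6 (4 run).
Changed values: in4, v5.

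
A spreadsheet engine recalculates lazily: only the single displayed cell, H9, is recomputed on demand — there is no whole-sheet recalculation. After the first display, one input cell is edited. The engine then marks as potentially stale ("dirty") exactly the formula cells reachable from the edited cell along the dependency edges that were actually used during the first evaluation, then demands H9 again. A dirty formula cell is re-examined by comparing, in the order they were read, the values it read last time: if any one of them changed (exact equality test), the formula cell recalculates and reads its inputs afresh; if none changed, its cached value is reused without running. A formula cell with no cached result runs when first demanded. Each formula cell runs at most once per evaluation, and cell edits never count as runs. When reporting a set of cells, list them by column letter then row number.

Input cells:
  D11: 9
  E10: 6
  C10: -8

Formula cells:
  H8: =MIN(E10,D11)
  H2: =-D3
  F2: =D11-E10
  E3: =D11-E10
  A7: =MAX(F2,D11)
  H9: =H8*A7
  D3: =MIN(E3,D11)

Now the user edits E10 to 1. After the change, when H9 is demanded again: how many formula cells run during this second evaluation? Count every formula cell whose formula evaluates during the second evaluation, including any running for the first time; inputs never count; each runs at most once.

First evaluation (everything demanded from the output):
  F2 = 9 - 6 = 3
  A7 = MAX(3, 9) = 9
  H8 = MIN(6, 9) = 6
  H9 = 6 * 9 = 54

Propagation after the edit:
  F2: runs — E10 6->1; result 8.
  A7: runs — F2 3->8; result 9 (same value as before).
  H8: runs — E10 6->1; result 1.
  H9: runs — H8 6->1; result 9.

Formula cells that run: A7, F2, H8, H9 — 4 in total.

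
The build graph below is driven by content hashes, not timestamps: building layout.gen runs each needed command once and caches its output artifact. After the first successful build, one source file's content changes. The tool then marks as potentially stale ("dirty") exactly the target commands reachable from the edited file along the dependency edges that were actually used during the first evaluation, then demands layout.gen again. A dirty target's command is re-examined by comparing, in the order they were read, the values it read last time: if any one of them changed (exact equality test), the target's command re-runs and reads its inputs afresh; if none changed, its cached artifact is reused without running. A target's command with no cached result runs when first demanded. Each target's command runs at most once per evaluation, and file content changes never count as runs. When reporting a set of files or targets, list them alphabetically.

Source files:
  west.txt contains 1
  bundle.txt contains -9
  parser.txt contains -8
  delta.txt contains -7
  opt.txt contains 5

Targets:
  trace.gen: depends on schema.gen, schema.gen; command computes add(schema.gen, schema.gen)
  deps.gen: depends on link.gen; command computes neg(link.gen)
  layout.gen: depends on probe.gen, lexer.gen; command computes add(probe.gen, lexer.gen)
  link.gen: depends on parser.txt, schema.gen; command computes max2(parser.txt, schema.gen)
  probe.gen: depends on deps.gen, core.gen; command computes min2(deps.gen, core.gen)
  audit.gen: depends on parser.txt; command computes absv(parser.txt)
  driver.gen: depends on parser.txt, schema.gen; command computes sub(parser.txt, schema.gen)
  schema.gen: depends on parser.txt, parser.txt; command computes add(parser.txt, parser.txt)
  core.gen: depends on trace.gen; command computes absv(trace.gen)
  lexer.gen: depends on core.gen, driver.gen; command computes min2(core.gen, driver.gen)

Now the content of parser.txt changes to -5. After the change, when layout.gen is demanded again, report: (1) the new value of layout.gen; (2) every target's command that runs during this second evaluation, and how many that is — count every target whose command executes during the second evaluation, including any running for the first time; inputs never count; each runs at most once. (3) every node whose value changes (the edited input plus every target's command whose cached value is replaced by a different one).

Initial pass — values computed on the first demand:
  schema.gen = add(-8, -8) = -16
  driver.gen = sub(-8, -16) = 8
  link.gen = max2(-8, -16) = -8
  deps.gen = neg(-8) = 8
  trace.gen = add(-16, -16) = -32
  core.gen = absv(-32) = 32
  lexer.gen = min2(32, 8) = 8
  probe.gen = min2(8, 32) = 8
  layout.gen = add(8, 8) = 16

Second demand — change propagation:
  schema.gen: re-runs because parser.txt -8->-5; parser.txt -8->-5; new result -10.
  driver.gen: re-runs because parser.txt -8->-5; schema.gen -16->-10; new result 5.
  link.gen: re-runs because parser.txt -8->-5; schema.gen -16->-10; new result -5.
  deps.gen: re-runs because link.gen -8->-5; new result 5.
  trace.gen: re-runs because schema.gen -16->-10; schema.gen -16->-10; new result -20.
  core.gen: re-runs because trace.gen -32->-20; new result 20.
  lexer.gen: re-runs because core.gen 32->20; driver.gen 8->5; new result 5.
  probe.gen: re-runs because deps.gen 8->5; core.gen 32->20; new result 5.
  layout.gen: re-runs because probe.gen 8->5; lexer.gen 8->5; new result 10.

layout.gen now evaluates to 10.
Run set: core.gen, deps.gen, driver.gen, layout.gen, lexer.gen, link.gen, probe.gen, schema.gen, trace.gen (9 run).
Changed values: core.gen, deps.gen, driver.gen, layout.gen, lexer.gen, link.gen, parser.txt, probe.gen, schema.gen, trace.gen.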